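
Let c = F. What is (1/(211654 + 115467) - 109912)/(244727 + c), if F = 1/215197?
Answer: -2579101853855049/5742556403467540 ≈ -0.44912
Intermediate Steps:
F = 1/215197 ≈ 4.6469e-6
c = 1/215197 ≈ 4.6469e-6
(1/(211654 + 115467) - 109912)/(244727 + c) = (1/(211654 + 115467) - 109912)/(244727 + 1/215197) = (1/327121 - 109912)/(52664516220/215197) = (1/327121 - 109912)*(215197/52664516220) = -35954523351/327121*215197/52664516220 = -2579101853855049/5742556403467540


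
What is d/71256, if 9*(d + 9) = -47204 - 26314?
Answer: -24533/213768 ≈ -0.11476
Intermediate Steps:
d = -24533/3 (d = -9 + (-47204 - 26314)/9 = -9 + (1/9)*(-73518) = -9 - 24506/3 = -24533/3 ≈ -8177.7)
d/71256 = -24533/3/71256 = -24533/3*1/71256 = -24533/213768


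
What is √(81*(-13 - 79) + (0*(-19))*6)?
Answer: 18*I*√23 ≈ 86.325*I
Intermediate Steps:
√(81*(-13 - 79) + (0*(-19))*6) = √(81*(-92) + 0*6) = √(-7452 + 0) = √(-7452) = 18*I*√23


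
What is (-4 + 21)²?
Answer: 289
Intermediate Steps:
(-4 + 21)² = 17² = 289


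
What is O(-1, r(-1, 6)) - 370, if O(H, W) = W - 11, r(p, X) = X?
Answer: -375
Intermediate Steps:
O(H, W) = -11 + W
O(-1, r(-1, 6)) - 370 = (-11 + 6) - 370 = -5 - 74*5 = -5 - 370 = -375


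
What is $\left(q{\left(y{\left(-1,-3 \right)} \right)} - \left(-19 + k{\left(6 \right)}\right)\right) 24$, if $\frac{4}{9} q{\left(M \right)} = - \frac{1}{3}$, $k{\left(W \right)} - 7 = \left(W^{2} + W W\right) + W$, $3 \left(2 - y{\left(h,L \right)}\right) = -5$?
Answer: $-1602$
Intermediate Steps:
$y{\left(h,L \right)} = \frac{11}{3}$ ($y{\left(h,L \right)} = 2 - - \frac{5}{3} = 2 + \frac{5}{3} = \frac{11}{3}$)
$k{\left(W \right)} = 7 + W + 2 W^{2}$ ($k{\left(W \right)} = 7 + \left(\left(W^{2} + W W\right) + W\right) = 7 + \left(\left(W^{2} + W^{2}\right) + W\right) = 7 + \left(2 W^{2} + W\right) = 7 + \left(W + 2 W^{2}\right) = 7 + W + 2 W^{2}$)
$q{\left(M \right)} = - \frac{3}{4}$ ($q{\left(M \right)} = \frac{9 \left(- \frac{1}{3}\right)}{4} = \frac{9 \left(\left(-1\right) \frac{1}{3}\right)}{4} = \frac{9}{4} \left(- \frac{1}{3}\right) = - \frac{3}{4}$)
$\left(q{\left(y{\left(-1,-3 \right)} \right)} - \left(-19 + k{\left(6 \right)}\right)\right) 24 = \left(- \frac{3}{4} + \left(19 - \left(7 + 6 + 2 \cdot 6^{2}\right)\right)\right) 24 = \left(- \frac{3}{4} + \left(19 - \left(7 + 6 + 2 \cdot 36\right)\right)\right) 24 = \left(- \frac{3}{4} + \left(19 - \left(7 + 6 + 72\right)\right)\right) 24 = \left(- \frac{3}{4} + \left(19 - 85\right)\right) 24 = \left(- \frac{3}{4} - 66\right) 24 = \left(- \frac{267}{4}\right) 24 = -1602$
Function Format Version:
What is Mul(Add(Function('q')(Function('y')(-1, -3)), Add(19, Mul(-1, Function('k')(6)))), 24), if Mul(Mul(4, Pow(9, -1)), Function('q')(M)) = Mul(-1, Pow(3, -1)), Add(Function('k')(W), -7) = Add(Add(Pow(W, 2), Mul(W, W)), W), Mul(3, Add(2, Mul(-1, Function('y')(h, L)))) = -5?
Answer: -1602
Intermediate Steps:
Function('y')(h, L) = Rational(11, 3) (Function('y')(h, L) = Add(2, Mul(Rational(-1, 3), -5)) = Add(2, Rational(5, 3)) = Rational(11, 3))
Function('k')(W) = Add(7, W, Mul(2, Pow(W, 2))) (Function('k')(W) = Add(7, Add(Add(Pow(W, 2), Mul(W, W)), W)) = Add(7, Add(Add(Pow(W, 2), Pow(W, 2)), W)) = Add(7, Add(Mul(2, Pow(W, 2)), W)) = Add(7, Add(W, Mul(2, Pow(W, 2)))) = Add(7, W, Mul(2, Pow(W, 2))))
Function('q')(M) = Rational(-3, 4) (Function('q')(M) = Mul(Rational(9, 4), Mul(-1, Pow(3, -1))) = Mul(Rational(9, 4), Mul(-1, Rational(1, 3))) = Mul(Rational(9, 4), Rational(-1, 3)) = Rational(-3, 4))
Mul(Add(Function('q')(Function('y')(-1, -3)), Add(19, Mul(-1, Function('k')(6)))), 24) = Mul(Add(Rational(-3, 4), Add(19, Mul(-1, Add(7, 6, Mul(2, Pow(6, 2)))))), 24) = Mul(Add(Rational(-3, 4), Add(19, Mul(-1, Add(7, 6, Mul(2, 36))))), 24) = Mul(Add(Rational(-3, 4), Add(19, Mul(-1, Add(7, 6, 72)))), 24) = Mul(Add(Rational(-3, 4), Add(19, Mul(-1, 85))), 24) = Mul(Add(Rational(-3, 4), Add(19, -85)), 24) = Mul(Add(Rational(-3, 4), -66), 24) = Mul(Rational(-267, 4), 24) = -1602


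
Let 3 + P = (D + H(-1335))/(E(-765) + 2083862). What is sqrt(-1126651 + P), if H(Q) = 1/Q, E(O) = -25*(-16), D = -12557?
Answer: 2*I*sqrt(60575251473569824213955)/463748295 ≈ 1061.4*I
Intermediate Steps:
E(O) = 400
P = -4182116453/1391244885 (P = -3 + (-12557 + 1/(-1335))/(400 + 2083862) = -3 + (-12557 - 1/1335)/2084262 = -3 - 16763596/1335*1/2084262 = -3 - 8381798/1391244885 = -4182116453/1391244885 ≈ -3.0060)
sqrt(-1126651 + P) = sqrt(-1126651 - 4182116453/1391244885) = sqrt(-1567451623046588/1391244885) = 2*I*sqrt(60575251473569824213955)/463748295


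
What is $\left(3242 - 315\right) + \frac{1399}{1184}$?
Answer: $\frac{3466967}{1184} \approx 2928.2$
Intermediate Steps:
$\left(3242 - 315\right) + \frac{1399}{1184} = 2927 + 1399 \cdot \frac{1}{1184} = 2927 + \frac{1399}{1184} = \frac{3466967}{1184}$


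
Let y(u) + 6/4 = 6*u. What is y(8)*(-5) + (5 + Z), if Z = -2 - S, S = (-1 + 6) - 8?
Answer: -453/2 ≈ -226.50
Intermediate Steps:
S = -3 (S = 5 - 8 = -3)
y(u) = -3/2 + 6*u
Z = 1 (Z = -2 - 1*(-3) = -2 + 3 = 1)
y(8)*(-5) + (5 + Z) = (-3/2 + 6*8)*(-5) + (5 + 1) = (-3/2 + 48)*(-5) + 6 = (93/2)*(-5) + 6 = -465/2 + 6 = -453/2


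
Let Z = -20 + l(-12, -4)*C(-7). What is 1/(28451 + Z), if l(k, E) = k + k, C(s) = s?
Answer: 1/28599 ≈ 3.4966e-5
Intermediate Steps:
l(k, E) = 2*k
Z = 148 (Z = -20 + (2*(-12))*(-7) = -20 - 24*(-7) = -20 + 168 = 148)
1/(28451 + Z) = 1/(28451 + 148) = 1/28599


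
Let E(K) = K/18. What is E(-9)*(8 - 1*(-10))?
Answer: -9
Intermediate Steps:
E(K) = K/18 (E(K) = K*(1/18) = K/18)
E(-9)*(8 - 1*(-10)) = ((1/18)*(-9))*(8 - 1*(-10)) = -(8 + 10)/2 = -½*18 = -9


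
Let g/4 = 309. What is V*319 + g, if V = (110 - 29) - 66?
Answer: 6021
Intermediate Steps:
g = 1236 (g = 4*309 = 1236)
V = 15 (V = 81 - 66 = 15)
V*319 + g = 15*319 + 1236 = 4785 + 1236 = 6021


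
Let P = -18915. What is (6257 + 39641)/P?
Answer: -45898/18915 ≈ -2.4265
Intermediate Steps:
(6257 + 39641)/P = (6257 + 39641)/(-18915) = 45898*(-1/18915) = -45898/18915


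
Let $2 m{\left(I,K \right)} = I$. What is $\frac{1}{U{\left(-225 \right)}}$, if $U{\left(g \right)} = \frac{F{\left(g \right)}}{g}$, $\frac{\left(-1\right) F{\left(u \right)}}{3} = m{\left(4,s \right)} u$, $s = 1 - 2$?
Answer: $- \frac{1}{6} \approx -0.16667$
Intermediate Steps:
$s = -1$
$m{\left(I,K \right)} = \frac{I}{2}$
$F{\left(u \right)} = - 6 u$ ($F{\left(u \right)} = - 3 \cdot \frac{1}{2} \cdot 4 u = - 3 \cdot 2 u = - 6 u$)
$U{\left(g \right)} = -6$ ($U{\left(g \right)} = \frac{\left(-6\right) g}{g} = -6$)
$\frac{1}{U{\left(-225 \right)}} = \frac{1}{-6} = - \frac{1}{6}$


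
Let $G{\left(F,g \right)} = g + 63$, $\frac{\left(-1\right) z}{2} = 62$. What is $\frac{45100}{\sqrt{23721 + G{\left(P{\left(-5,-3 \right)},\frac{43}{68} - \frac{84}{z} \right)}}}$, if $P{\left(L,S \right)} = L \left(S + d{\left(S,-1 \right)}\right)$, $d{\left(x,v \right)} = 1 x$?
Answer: $\frac{2200 \sqrt{26423481191}}{1222913} \approx 292.43$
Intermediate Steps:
$z = -124$ ($z = \left(-2\right) 62 = -124$)
$d{\left(x,v \right)} = x$
$P{\left(L,S \right)} = 2 L S$ ($P{\left(L,S \right)} = L \left(S + S\right) = L 2 S = 2 L S$)
$G{\left(F,g \right)} = 63 + g$
$\frac{45100}{\sqrt{23721 + G{\left(P{\left(-5,-3 \right)},\frac{43}{68} - \frac{84}{z} \right)}}} = \frac{45100}{\sqrt{23721 + \left(63 + \left(\frac{43}{68} - \frac{84}{-124}\right)\right)}} = \frac{45100}{\sqrt{23721 + \left(63 + \left(43 \cdot \frac{1}{68} - - \frac{21}{31}\right)\right)}} = \frac{45100}{\sqrt{23721 + \left(63 + \left(\frac{43}{68} + \frac{21}{31}\right)\right)}} = \frac{45100}{\sqrt{23721 + \left(63 + \frac{2761}{2108}\right)}} = \frac{45100}{\sqrt{23721 + \frac{135565}{2108}}} = \frac{45100}{\sqrt{\frac{50139433}{2108}}} = \frac{45100}{\frac{1}{1054} \sqrt{26423481191}} = 45100 \frac{2 \sqrt{26423481191}}{50139433} = \frac{2200 \sqrt{26423481191}}{1222913}$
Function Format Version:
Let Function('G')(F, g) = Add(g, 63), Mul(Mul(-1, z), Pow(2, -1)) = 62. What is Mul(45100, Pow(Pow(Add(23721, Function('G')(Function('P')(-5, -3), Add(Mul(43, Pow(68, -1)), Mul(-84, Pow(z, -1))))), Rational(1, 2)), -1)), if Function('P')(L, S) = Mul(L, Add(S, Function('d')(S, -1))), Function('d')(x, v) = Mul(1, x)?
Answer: Mul(Rational(2200, 1222913), Pow(26423481191, Rational(1, 2))) ≈ 292.43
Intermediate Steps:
z = -124 (z = Mul(-2, 62) = -124)
Function('d')(x, v) = x
Function('P')(L, S) = Mul(2, L, S) (Function('P')(L, S) = Mul(L, Add(S, S)) = Mul(L, Mul(2, S)) = Mul(2, L, S))
Function('G')(F, g) = Add(63, g)
Mul(45100, Pow(Pow(Add(23721, Function('G')(Function('P')(-5, -3), Add(Mul(43, Pow(68, -1)), Mul(-84, Pow(z, -1))))), Rational(1, 2)), -1)) = Mul(45100, Pow(Pow(Add(23721, Add(63, Add(Mul(43, Pow(68, -1)), Mul(-84, Pow(-124, -1))))), Rational(1, 2)), -1)) = Mul(45100, Pow(Pow(Add(23721, Add(63, Add(Mul(43, Rational(1, 68)), Mul(-84, Rational(-1, 124))))), Rational(1, 2)), -1)) = Mul(45100, Pow(Pow(Add(23721, Add(63, Add(Rational(43, 68), Rational(21, 31)))), Rational(1, 2)), -1)) = Mul(45100, Pow(Pow(Add(23721, Add(63, Rational(2761, 2108))), Rational(1, 2)), -1)) = Mul(45100, Pow(Pow(Add(23721, Rational(135565, 2108)), Rational(1, 2)), -1)) = Mul(45100, Pow(Pow(Rational(50139433, 2108), Rational(1, 2)), -1)) = Mul(45100, Pow(Mul(Rational(1, 1054), Pow(26423481191, Rational(1, 2))), -1)) = Mul(45100, Mul(Rational(2, 50139433), Pow(26423481191, Rational(1, 2)))) = Mul(Rational(2200, 1222913), Pow(26423481191, Rational(1, 2)))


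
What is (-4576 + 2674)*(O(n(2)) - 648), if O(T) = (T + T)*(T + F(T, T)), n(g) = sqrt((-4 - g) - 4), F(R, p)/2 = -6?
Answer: 1270536 + 45648*I*sqrt(10) ≈ 1.2705e+6 + 1.4435e+5*I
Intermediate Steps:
F(R, p) = -12 (F(R, p) = 2*(-6) = -12)
n(g) = sqrt(-8 - g)
O(T) = 2*T*(-12 + T) (O(T) = (T + T)*(T - 12) = (2*T)*(-12 + T) = 2*T*(-12 + T))
(-4576 + 2674)*(O(n(2)) - 648) = (-4576 + 2674)*(2*sqrt(-8 - 1*2)*(-12 + sqrt(-8 - 1*2)) - 648) = -1902*(2*sqrt(-8 - 2)*(-12 + sqrt(-8 - 2)) - 648) = -1902*(2*sqrt(-10)*(-12 + sqrt(-10)) - 648) = -1902*(2*(I*sqrt(10))*(-12 + I*sqrt(10)) - 648) = -1902*(2*I*sqrt(10)*(-12 + I*sqrt(10)) - 648) = -1902*(-648 + 2*I*sqrt(10)*(-12 + I*sqrt(10))) = 1232496 - 3804*I*sqrt(10)*(-12 + I*sqrt(10))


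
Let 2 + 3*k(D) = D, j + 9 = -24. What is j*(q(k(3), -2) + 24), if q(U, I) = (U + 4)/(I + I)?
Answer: -3025/4 ≈ -756.25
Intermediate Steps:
j = -33 (j = -9 - 24 = -33)
k(D) = -⅔ + D/3
q(U, I) = (4 + U)/(2*I) (q(U, I) = (4 + U)/((2*I)) = (4 + U)*(1/(2*I)) = (4 + U)/(2*I))
j*(q(k(3), -2) + 24) = -33*((½)*(4 + (-⅔ + (⅓)*3))/(-2) + 24) = -33*((½)*(-½)*(4 + (-⅔ + 1)) + 24) = -33*((½)*(-½)*(4 + ⅓) + 24) = -33*((½)*(-½)*(13/3) + 24) = -33*(-13/12 + 24) = -33*275/12 = -3025/4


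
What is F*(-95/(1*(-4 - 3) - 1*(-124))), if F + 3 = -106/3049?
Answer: 879035/356733 ≈ 2.4641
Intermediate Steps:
F = -9253/3049 (F = -3 - 106/3049 = -9253/3049 ≈ -3.0348)
F*(-95/(1*(-4 - 3) - 1*(-124))) = -(-879035)/(3049*(1*(-4 - 3) - 1*(-124))) = -(-879035)/(3049*(1*(-7) + 124)) = -(-879035)/(3049*(-7 + 124)) = -(-879035)/(3049*117) = -9253/3049*(-95/117) = 879035/356733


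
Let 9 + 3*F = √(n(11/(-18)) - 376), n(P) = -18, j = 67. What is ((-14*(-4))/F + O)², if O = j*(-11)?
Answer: (-167754985*I + 10024674*√394)/(-313*I + 18*√394) ≈ 5.4782e+5 + 10393.0*I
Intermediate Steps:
F = -3 + I*√394/3 (F = -3 + √(-18 - 376)/3 = -3 + √(-394)/3 = -3 + (I*√394)/3 = -3 + I*√394/3 ≈ -3.0 + 6.6165*I)
O = -737 (O = 67*(-11) = -737)
((-14*(-4))/F + O)² = ((-14*(-4))/(-3 + I*√394/3) - 737)² = (56/(-3 + I*√394/3) - 737)² = (-737 + 56/(-3 + I*√394/3))²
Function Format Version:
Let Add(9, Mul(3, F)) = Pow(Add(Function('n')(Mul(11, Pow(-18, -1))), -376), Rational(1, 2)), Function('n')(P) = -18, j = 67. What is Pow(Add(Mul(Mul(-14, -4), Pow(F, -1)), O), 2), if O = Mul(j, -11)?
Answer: Mul(Pow(Add(Mul(-313, I), Mul(18, Pow(394, Rational(1, 2)))), -1), Add(Mul(-167754985, I), Mul(10024674, Pow(394, Rational(1, 2))))) ≈ Add(5.4782e+5, Mul(10393., I))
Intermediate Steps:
F = Add(-3, Mul(Rational(1, 3), I, Pow(394, Rational(1, 2)))) (F = Add(-3, Mul(Rational(1, 3), Pow(Add(-18, -376), Rational(1, 2)))) = Add(-3, Mul(Rational(1, 3), Pow(-394, Rational(1, 2)))) = Add(-3, Mul(Rational(1, 3), Mul(I, Pow(394, Rational(1, 2))))) = Add(-3, Mul(Rational(1, 3), I, Pow(394, Rational(1, 2)))) ≈ Add(-3.0000, Mul(6.6165, I)))
O = -737 (O = Mul(67, -11) = -737)
Pow(Add(Mul(Mul(-14, -4), Pow(F, -1)), O), 2) = Pow(Add(Mul(Mul(-14, -4), Pow(Add(-3, Mul(Rational(1, 3), I, Pow(394, Rational(1, 2)))), -1)), -737), 2) = Pow(Add(Mul(56, Pow(Add(-3, Mul(Rational(1, 3), I, Pow(394, Rational(1, 2)))), -1)), -737), 2) = Pow(Add(-737, Mul(56, Pow(Add(-3, Mul(Rational(1, 3), I, Pow(394, Rational(1, 2)))), -1))), 2)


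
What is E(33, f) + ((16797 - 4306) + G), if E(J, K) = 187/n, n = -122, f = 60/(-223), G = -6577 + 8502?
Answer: 1758565/122 ≈ 14414.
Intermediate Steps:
G = 1925
f = -60/223 (f = 60*(-1/223) = -60/223 ≈ -0.26906)
E(J, K) = -187/122 (E(J, K) = 187/(-122) = 187*(-1/122) = -187/122)
E(33, f) + ((16797 - 4306) + G) = -187/122 + ((16797 - 4306) + 1925) = -187/122 + (12491 + 1925) = -187/122 + 14416 = 1758565/122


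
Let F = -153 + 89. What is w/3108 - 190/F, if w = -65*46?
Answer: 49895/24864 ≈ 2.0067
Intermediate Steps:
F = -64
w = -2990
w/3108 - 190/F = -2990/3108 - 190/(-64) = -2990*1/3108 - 190*(-1/64) = -1495/1554 + 95/32 = 49895/24864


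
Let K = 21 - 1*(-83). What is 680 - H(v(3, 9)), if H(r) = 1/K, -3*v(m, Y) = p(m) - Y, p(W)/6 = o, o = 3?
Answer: 70719/104 ≈ 679.99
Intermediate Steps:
p(W) = 18 (p(W) = 6*3 = 18)
K = 104 (K = 21 + 83 = 104)
v(m, Y) = -6 + Y/3 (v(m, Y) = -(18 - Y)/3 = -6 + Y/3)
H(r) = 1/104
680 - H(v(3, 9)) = 680 - 1*1/104 = 680 - 1/104 = 70719/104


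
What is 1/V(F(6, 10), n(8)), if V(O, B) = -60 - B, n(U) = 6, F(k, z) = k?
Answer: -1/66 ≈ -0.015152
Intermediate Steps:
1/V(F(6, 10), n(8)) = 1/(-60 - 1*6) = 1/(-60 - 6) = 1/(-66) = -1/66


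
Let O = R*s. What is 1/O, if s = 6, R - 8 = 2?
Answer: 1/60 ≈ 0.016667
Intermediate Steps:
R = 10 (R = 8 + 2 = 10)
O = 60 (O = 10*6 = 60)
1/O = 1/60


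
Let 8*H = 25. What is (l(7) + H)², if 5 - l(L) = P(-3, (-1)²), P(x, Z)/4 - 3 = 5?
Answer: 36481/64 ≈ 570.02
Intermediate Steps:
P(x, Z) = 32 (P(x, Z) = 12 + 4*5 = 12 + 20 = 32)
l(L) = -27 (l(L) = 5 - 1*32 = 5 - 32 = -27)
H = 25/8 (H = (⅛)*25 = 25/8 ≈ 3.1250)
(l(7) + H)² = (-27 + 25/8)² = (-191/8)² = 36481/64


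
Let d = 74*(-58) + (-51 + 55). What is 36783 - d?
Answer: 41071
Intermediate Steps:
d = -4288 (d = -4292 + 4 = -4288)
36783 - d = 36783 - 1*(-4288) = 36783 + 4288 = 41071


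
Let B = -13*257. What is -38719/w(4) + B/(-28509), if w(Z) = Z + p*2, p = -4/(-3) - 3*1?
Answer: -254731787/4386 ≈ -58078.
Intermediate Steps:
B = -3341
p = -5/3 (p = -4*(-⅓) - 3 = 4/3 - 3 = -5/3 ≈ -1.6667)
w(Z) = -10/3 + Z (w(Z) = Z - 5/3*2 = Z - 10/3 = -10/3 + Z)
-38719/w(4) + B/(-28509) = -38719/(-10/3 + 4) - 3341/(-28509) = -38719/⅔ - 3341*(-1/28509) = -38719*3/2 + 257/2193 = -116157/2 + 257/2193 = -254731787/4386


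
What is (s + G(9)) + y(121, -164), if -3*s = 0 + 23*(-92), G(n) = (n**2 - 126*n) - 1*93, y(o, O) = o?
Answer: -959/3 ≈ -319.67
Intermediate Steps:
G(n) = -93 + n**2 - 126*n (G(n) = (n**2 - 126*n) - 93 = -93 + n**2 - 126*n)
s = 2116/3 (s = -(0 + 23*(-92))/3 = -(0 - 2116)/3 = -1/3*(-2116) = 2116/3 ≈ 705.33)
(s + G(9)) + y(121, -164) = (2116/3 + (-93 + 9**2 - 126*9)) + 121 = (2116/3 + (-93 + 81 - 1134)) + 121 = (2116/3 - 1146) + 121 = -1322/3 + 121 = -959/3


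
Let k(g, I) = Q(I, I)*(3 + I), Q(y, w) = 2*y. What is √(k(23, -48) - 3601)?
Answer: √719 ≈ 26.814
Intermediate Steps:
k(g, I) = 2*I*(3 + I) (k(g, I) = (2*I)*(3 + I) = 2*I*(3 + I))
√(k(23, -48) - 3601) = √(2*(-48)*(3 - 48) - 3601) = √(2*(-48)*(-45) - 3601) = √(4320 - 3601) = √719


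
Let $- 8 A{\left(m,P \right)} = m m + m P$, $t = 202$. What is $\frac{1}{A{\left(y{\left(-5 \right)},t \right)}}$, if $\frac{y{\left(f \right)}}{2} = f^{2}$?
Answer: $- \frac{1}{1575} \approx -0.00063492$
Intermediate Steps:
$y{\left(f \right)} = 2 f^{2}$
$A{\left(m,P \right)} = - \frac{m^{2}}{8} - \frac{P m}{8}$ ($A{\left(m,P \right)} = - \frac{m m + m P}{8} = - \frac{m^{2} + P m}{8} = - \frac{m^{2}}{8} - \frac{P m}{8}$)
$\frac{1}{A{\left(y{\left(-5 \right)},t \right)}} = \frac{1}{\left(- \frac{1}{8}\right) 2 \left(-5\right)^{2} \left(202 + 2 \left(-5\right)^{2}\right)} = \frac{1}{\left(- \frac{1}{8}\right) 2 \cdot 25 \left(202 + 2 \cdot 25\right)} = \frac{1}{\left(- \frac{1}{8}\right) 50 \left(202 + 50\right)} = \frac{1}{\left(- \frac{1}{8}\right) 50 \cdot 252} = \frac{1}{-1575} = - \frac{1}{1575}$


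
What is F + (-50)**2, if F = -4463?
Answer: -1963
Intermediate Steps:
F + (-50)**2 = -4463 + (-50)**2 = -4463 + 2500 = -1963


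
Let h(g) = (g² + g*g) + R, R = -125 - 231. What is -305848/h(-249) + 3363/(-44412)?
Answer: -2333190479/915227692 ≈ -2.5493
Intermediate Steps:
R = -356
h(g) = -356 + 2*g² (h(g) = (g² + g*g) - 356 = (g² + g²) - 356 = 2*g² - 356 = -356 + 2*g²)
-305848/h(-249) + 3363/(-44412) = -305848/(-356 + 2*(-249)²) + 3363/(-44412) = -305848/(-356 + 2*62001) + 3363*(-1/44412) = -305848/(-356 + 124002) - 1121/14804 = -305848/123646 - 1121/14804 = -305848*1/123646 - 1121/14804 = -152924/61823 - 1121/14804 = -2333190479/915227692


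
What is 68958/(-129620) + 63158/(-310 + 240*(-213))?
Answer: -117330499/66663566 ≈ -1.7600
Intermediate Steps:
68958/(-129620) + 63158/(-310 + 240*(-213)) = 68958*(-1/129620) + 63158/(-310 - 51120) = -34479/64810 + 63158/(-51430) = -34479/64810 + 63158*(-1/51430) = -34479/64810 - 31579/25715 = -117330499/66663566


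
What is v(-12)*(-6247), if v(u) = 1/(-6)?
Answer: 6247/6 ≈ 1041.2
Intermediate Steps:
v(u) = -⅙
v(-12)*(-6247) = -⅙*(-6247) = 6247/6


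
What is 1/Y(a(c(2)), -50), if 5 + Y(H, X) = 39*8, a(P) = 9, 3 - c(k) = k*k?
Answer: 1/307 ≈ 0.0032573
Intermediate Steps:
c(k) = 3 - k² (c(k) = 3 - k*k = 3 - k²)
Y(H, X) = 307 (Y(H, X) = -5 + 39*8 = -5 + 312 = 307)
1/Y(a(c(2)), -50) = 1/307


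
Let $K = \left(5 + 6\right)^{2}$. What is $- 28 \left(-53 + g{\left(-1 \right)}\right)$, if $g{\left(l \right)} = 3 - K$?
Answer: $4788$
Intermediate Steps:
$K = 121$ ($K = 11^{2} = 121$)
$g{\left(l \right)} = -118$ ($g{\left(l \right)} = 3 - 121 = -118$)
$- 28 \left(-53 + g{\left(-1 \right)}\right) = - 28 \left(-53 - 118\right) = \left(-28\right) \left(-171\right) = 4788$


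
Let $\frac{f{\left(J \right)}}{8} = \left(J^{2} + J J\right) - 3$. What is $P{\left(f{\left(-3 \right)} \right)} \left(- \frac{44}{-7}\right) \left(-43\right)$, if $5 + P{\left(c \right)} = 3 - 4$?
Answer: $\frac{11352}{7} \approx 1621.7$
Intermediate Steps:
$f{\left(J \right)} = -24 + 16 J^{2}$ ($f{\left(J \right)} = 8 \left(\left(J^{2} + J J\right) - 3\right) = 8 \left(\left(J^{2} + J^{2}\right) - 3\right) = 8 \left(2 J^{2} - 3\right) = 8 \left(-3 + 2 J^{2}\right) = -24 + 16 J^{2}$)
$P{\left(c \right)} = -6$ ($P{\left(c \right)} = -5 + \left(3 - 4\right) = -5 - 1 = -6$)
$P{\left(f{\left(-3 \right)} \right)} \left(- \frac{44}{-7}\right) \left(-43\right) = - 6 \left(- \frac{44}{-7}\right) \left(-43\right) = - 6 \left(\left(-44\right) \left(- \frac{1}{7}\right)\right) \left(-43\right) = \left(-6\right) \frac{44}{7} \left(-43\right) = \left(- \frac{264}{7}\right) \left(-43\right) = \frac{11352}{7}$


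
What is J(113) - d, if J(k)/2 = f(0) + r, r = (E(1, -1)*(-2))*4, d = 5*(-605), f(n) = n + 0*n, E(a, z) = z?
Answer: 3041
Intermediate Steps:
f(n) = n (f(n) = n + 0 = n)
d = -3025
r = 8 (r = -1*(-2)*4 = 2*4 = 8)
J(k) = 16 (J(k) = 2*(0 + 8) = 2*8 = 16)
J(113) - d = 16 - 1*(-3025) = 16 + 3025 = 3041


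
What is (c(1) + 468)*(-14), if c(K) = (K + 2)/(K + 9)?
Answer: -32781/5 ≈ -6556.2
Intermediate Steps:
c(K) = (2 + K)/(9 + K)
(c(1) + 468)*(-14) = ((2 + 1)/(9 + 1) + 468)*(-14) = (3/10 + 468)*(-14) = (4683/10)*(-14) = -32781/5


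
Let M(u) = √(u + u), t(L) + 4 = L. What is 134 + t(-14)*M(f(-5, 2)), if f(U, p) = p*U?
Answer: 134 - 36*I*√5 ≈ 134.0 - 80.498*I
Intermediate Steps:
t(L) = -4 + L
f(U, p) = U*p
M(u) = √2*√u (M(u) = √(2*u) = √2*√u)
134 + t(-14)*M(f(-5, 2)) = 134 + (-4 - 14)*(√2*√(-5*2)) = 134 - 18*√2*√(-10) = 134 - 18*√2*I*√10 = 134 - 36*I*√5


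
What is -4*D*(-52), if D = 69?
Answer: 14352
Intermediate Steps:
-4*D*(-52) = -4*69*(-52) = -276*(-52) = 14352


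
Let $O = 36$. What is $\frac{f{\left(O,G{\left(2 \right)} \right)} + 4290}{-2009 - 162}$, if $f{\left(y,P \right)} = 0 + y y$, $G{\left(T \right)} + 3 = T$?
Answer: $- \frac{5586}{2171} \approx -2.573$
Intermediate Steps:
$G{\left(T \right)} = -3 + T$
$f{\left(y,P \right)} = y^{2}$ ($f{\left(y,P \right)} = 0 + y^{2} = y^{2}$)
$\frac{f{\left(O,G{\left(2 \right)} \right)} + 4290}{-2009 - 162} = \frac{36^{2} + 4290}{-2009 - 162} = \frac{1296 + 4290}{-2171} = 5586 \left(- \frac{1}{2171}\right) = - \frac{5586}{2171}$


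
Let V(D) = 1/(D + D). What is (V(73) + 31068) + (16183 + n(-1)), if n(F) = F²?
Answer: 6898793/146 ≈ 47252.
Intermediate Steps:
V(D) = 1/(2*D)
(V(73) + 31068) + (16183 + n(-1)) = ((½)/73 + 31068) + (16183 + (-1)²) = ((½)*(1/73) + 31068) + (16183 + 1) = (1/146 + 31068) + 16184 = 4535929/146 + 16184 = 6898793/146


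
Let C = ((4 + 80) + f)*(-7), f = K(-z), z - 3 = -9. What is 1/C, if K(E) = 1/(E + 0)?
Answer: -6/3535 ≈ -0.0016973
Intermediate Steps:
z = -6 (z = 3 - 9 = -6)
K(E) = 1/E
f = ⅙ (f = 1/(-1*(-6)) = 1/6 = ⅙ ≈ 0.16667)
C = -3535/6 (C = ((4 + 80) + ⅙)*(-7) = (84 + ⅙)*(-7) = (505/6)*(-7) = -3535/6 ≈ -589.17)
1/C = 1/(-3535/6) = -6/3535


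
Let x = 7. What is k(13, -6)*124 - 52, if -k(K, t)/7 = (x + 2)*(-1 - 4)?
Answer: 39008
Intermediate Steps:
k(K, t) = 315 (k(K, t) = -7*(7 + 2)*(-1 - 4) = -63*(-5) = -7*(-45) = 315)
k(13, -6)*124 - 52 = 315*124 - 52 = 39060 - 52 = 39008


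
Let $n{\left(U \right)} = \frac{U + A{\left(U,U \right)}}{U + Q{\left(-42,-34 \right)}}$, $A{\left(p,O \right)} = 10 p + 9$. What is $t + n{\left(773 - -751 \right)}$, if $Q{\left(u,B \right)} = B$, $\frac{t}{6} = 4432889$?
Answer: $\frac{39630044433}{1490} \approx 2.6597 \cdot 10^{7}$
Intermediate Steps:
$t = 26597334$ ($t = 6 \cdot 4432889 = 26597334$)
$A{\left(p,O \right)} = 9 + 10 p$
$n{\left(U \right)} = \frac{9 + 11 U}{-34 + U}$ ($n{\left(U \right)} = \frac{U + \left(9 + 10 U\right)}{U - 34} = \frac{9 + 11 U}{-34 + U}$)
$t + n{\left(773 - -751 \right)} = 26597334 + \frac{9 + 11 \left(773 - -751\right)}{-34 + \left(773 - -751\right)} = 26597334 + \frac{9 + 11 \left(773 + 751\right)}{-34 + \left(773 + 751\right)} = 26597334 + \frac{9 + 11 \cdot 1524}{-34 + 1524} = 26597334 + \frac{9 + 16764}{1490} = 26597334 + \frac{1}{1490} \cdot 16773 = 26597334 + \frac{16773}{1490} = \frac{39630044433}{1490}$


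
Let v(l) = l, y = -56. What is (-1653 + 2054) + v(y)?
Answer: 345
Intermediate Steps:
(-1653 + 2054) + v(y) = (-1653 + 2054) - 56 = 401 - 56 = 345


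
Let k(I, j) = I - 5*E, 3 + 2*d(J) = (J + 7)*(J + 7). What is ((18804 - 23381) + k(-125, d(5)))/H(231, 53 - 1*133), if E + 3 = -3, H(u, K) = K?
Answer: 292/5 ≈ 58.400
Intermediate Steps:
d(J) = -3/2 + (7 + J)²/2 (d(J) = -3/2 + ((J + 7)*(J + 7))/2 = -3/2 + ((7 + J)*(7 + J))/2 = -3/2 + (7 + J)²/2)
E = -6 (E = -3 - 3 = -6)
k(I, j) = 30 + I (k(I, j) = I - 5*(-6) = I + 30 = 30 + I)
((18804 - 23381) + k(-125, d(5)))/H(231, 53 - 1*133) = ((18804 - 23381) + (30 - 125))/(53 - 1*133) = (-4577 - 95)/(53 - 133) = -4672/(-80) = -4672*(-1/80) = 292/5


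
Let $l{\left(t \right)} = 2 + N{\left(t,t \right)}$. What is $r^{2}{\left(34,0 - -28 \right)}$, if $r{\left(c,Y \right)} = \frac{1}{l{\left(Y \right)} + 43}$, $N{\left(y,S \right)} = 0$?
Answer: $\frac{1}{2025} \approx 0.00049383$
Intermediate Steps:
$l{\left(t \right)} = 2$ ($l{\left(t \right)} = 2 + 0 = 2$)
$r{\left(c,Y \right)} = \frac{1}{45}$ ($r{\left(c,Y \right)} = \frac{1}{2 + 43} = \frac{1}{45}$)
$r^{2}{\left(34,0 - -28 \right)} = \left(\frac{1}{45}\right)^{2} = \frac{1}{2025}$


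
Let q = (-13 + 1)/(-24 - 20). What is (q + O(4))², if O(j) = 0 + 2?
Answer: 625/121 ≈ 5.1653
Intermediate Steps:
q = 3/11 (q = -12/(-44) = -12*(-1/44) = 3/11 ≈ 0.27273)
O(j) = 2
(q + O(4))² = (3/11 + 2)² = (25/11)² = 625/121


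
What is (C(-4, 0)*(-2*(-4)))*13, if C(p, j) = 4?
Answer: 416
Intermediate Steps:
(C(-4, 0)*(-2*(-4)))*13 = (4*(-2*(-4)))*13 = (4*8)*13 = 32*13 = 416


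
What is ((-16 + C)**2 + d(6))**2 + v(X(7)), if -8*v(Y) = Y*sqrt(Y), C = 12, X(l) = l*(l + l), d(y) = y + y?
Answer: 784 - 343*sqrt(2)/4 ≈ 662.73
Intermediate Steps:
d(y) = 2*y
X(l) = 2*l**2 (X(l) = l*(2*l) = 2*l**2)
v(Y) = -Y**(3/2)/8 (v(Y) = -Y*sqrt(Y)/8 = -Y**(3/2)/8)
((-16 + C)**2 + d(6))**2 + v(X(7)) = ((-16 + 12)**2 + 2*6)**2 - 686*sqrt(2)/8 = ((-4)**2 + 12)**2 - 686*sqrt(2)/8 = (16 + 12)**2 - 343*sqrt(2)/4 = 28**2 - 343*sqrt(2)/4 = 784 - 343*sqrt(2)/4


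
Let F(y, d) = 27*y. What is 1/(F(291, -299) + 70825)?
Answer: 1/78682 ≈ 1.2709e-5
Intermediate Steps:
1/(F(291, -299) + 70825) = 1/(27*291 + 70825) = 1/(7857 + 70825) = 1/78682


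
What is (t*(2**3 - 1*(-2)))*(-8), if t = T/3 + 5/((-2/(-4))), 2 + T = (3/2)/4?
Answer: -2270/3 ≈ -756.67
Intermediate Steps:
T = -13/8 (T = -2 + (3/2)/4 = -2 + (3*(1/2))*(1/4) = -2 + (3/2)*(1/4) = -2 + 3/8 = -13/8 ≈ -1.6250)
t = 227/24 (t = -13/8/3 + 5/((-2/(-4))) = -13/8*1/3 + 5/((-2*(-1/4))) = -13/24 + 5/(1/2) = -13/24 + 5*2 = -13/24 + 10 = 227/24 ≈ 9.4583)
(t*(2**3 - 1*(-2)))*(-8) = (227*(2**3 - 1*(-2))/24)*(-8) = (227*(8 + 2)/24)*(-8) = ((227/24)*10)*(-8) = (1135/12)*(-8) = -2270/3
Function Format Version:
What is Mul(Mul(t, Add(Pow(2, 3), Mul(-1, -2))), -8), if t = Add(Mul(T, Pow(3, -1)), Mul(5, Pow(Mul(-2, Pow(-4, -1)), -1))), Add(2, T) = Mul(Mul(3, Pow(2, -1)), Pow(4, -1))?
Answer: Rational(-2270, 3) ≈ -756.67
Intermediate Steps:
T = Rational(-13, 8) (T = Add(-2, Mul(Mul(3, Pow(2, -1)), Pow(4, -1))) = Add(-2, Mul(Mul(3, Rational(1, 2)), Rational(1, 4))) = Add(-2, Mul(Rational(3, 2), Rational(1, 4))) = Add(-2, Rational(3, 8)) = Rational(-13, 8) ≈ -1.6250)
t = Rational(227, 24) (t = Add(Mul(Rational(-13, 8), Pow(3, -1)), Mul(5, Pow(Mul(-2, Pow(-4, -1)), -1))) = Add(Mul(Rational(-13, 8), Rational(1, 3)), Mul(5, Pow(Mul(-2, Rational(-1, 4)), -1))) = Add(Rational(-13, 24), Mul(5, Pow(Rational(1, 2), -1))) = Add(Rational(-13, 24), Mul(5, 2)) = Add(Rational(-13, 24), 10) = Rational(227, 24) ≈ 9.4583)
Mul(Mul(t, Add(Pow(2, 3), Mul(-1, -2))), -8) = Mul(Mul(Rational(227, 24), Add(Pow(2, 3), Mul(-1, -2))), -8) = Mul(Mul(Rational(227, 24), Add(8, 2)), -8) = Mul(Mul(Rational(227, 24), 10), -8) = Mul(Rational(1135, 12), -8) = Rational(-2270, 3)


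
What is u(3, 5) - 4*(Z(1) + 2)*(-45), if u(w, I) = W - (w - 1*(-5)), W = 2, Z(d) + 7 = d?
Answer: -726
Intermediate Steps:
Z(d) = -7 + d
u(w, I) = -3 - w (u(w, I) = 2 - (w - 1*(-5)) = 2 - (w + 5) = 2 - (5 + w) = 2 + (-5 - w) = -3 - w)
u(3, 5) - 4*(Z(1) + 2)*(-45) = (-3 - 1*3) - 4*((-7 + 1) + 2)*(-45) = (-3 - 3) - 4*(-6 + 2)*(-45) = -6 - 4*(-4)*(-45) = -6 + 16*(-45) = -6 - 720 = -726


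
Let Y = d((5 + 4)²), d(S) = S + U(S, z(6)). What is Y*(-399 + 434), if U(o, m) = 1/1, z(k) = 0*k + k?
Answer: 2870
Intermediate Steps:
z(k) = k (z(k) = 0 + k = k)
U(o, m) = 1
d(S) = 1 + S (d(S) = S + 1 = 1 + S)
Y = 82 (Y = 1 + (5 + 4)² = 1 + 9² = 1 + 81 = 82)
Y*(-399 + 434) = 82*(-399 + 434) = 82*35 = 2870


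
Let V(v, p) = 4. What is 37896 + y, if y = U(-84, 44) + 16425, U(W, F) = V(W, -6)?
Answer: 54325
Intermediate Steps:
U(W, F) = 4
y = 16429 (y = 4 + 16425 = 16429)
37896 + y = 37896 + 16429 = 54325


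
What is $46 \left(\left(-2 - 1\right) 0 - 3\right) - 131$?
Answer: $-269$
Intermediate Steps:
$46 \left(\left(-2 - 1\right) 0 - 3\right) - 131 = 46 \left(\left(-3\right) 0 - 3\right) - 131 = 46 \left(0 - 3\right) - 131 = 46 \left(-3\right) - 131 = -138 - 131 = -269$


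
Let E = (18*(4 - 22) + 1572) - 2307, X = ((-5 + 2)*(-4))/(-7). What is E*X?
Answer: 12708/7 ≈ 1815.4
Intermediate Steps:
X = -12/7 (X = -3*(-4)*(-⅐) = 12*(-⅐) = -12/7 ≈ -1.7143)
E = -1059 (E = (18*(-18) + 1572) - 2307 = (-324 + 1572) - 2307 = 1248 - 2307 = -1059)
E*X = -1059*(-12/7) = 12708/7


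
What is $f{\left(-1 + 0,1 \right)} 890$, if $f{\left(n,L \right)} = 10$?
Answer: $8900$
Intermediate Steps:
$f{\left(-1 + 0,1 \right)} 890 = 10 \cdot 890 = 8900$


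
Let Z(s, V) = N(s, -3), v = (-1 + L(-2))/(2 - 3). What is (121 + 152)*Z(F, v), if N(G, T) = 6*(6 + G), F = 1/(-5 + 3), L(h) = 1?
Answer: 9009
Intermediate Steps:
v = 0 (v = (-1 + 1)/(2 - 3) = 0/(-1) = 0*(-1) = 0)
F = -1/2 (F = 1/(-2) = -1/2 ≈ -0.50000)
N(G, T) = 36 + 6*G
Z(s, V) = 36 + 6*s
(121 + 152)*Z(F, v) = (121 + 152)*(36 + 6*(-1/2)) = 273*(36 - 3) = 273*33 = 9009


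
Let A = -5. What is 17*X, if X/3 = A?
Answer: -255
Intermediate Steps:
X = -15 (X = 3*(-5) = -15)
17*X = 17*(-15) = -255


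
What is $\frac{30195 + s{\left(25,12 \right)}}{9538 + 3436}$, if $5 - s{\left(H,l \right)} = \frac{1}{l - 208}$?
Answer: $\frac{5919201}{2542904} \approx 2.3277$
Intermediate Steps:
$s{\left(H,l \right)} = 5 - \frac{1}{-208 + l}$ ($s{\left(H,l \right)} = 5 - \frac{1}{l - 208} = 5 - \frac{1}{-208 + l}$)
$\frac{30195 + s{\left(25,12 \right)}}{9538 + 3436} = \frac{30195 + \frac{-1041 + 5 \cdot 12}{-208 + 12}}{9538 + 3436} = \frac{30195 + \frac{-1041 + 60}{-196}}{12974} = \left(30195 - - \frac{981}{196}\right) \frac{1}{12974} = \left(30195 + \frac{981}{196}\right) \frac{1}{12974} = \frac{5919201}{196} \cdot \frac{1}{12974} = \frac{5919201}{2542904}$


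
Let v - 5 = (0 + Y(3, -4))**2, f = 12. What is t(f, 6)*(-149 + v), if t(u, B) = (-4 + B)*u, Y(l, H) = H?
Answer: -3072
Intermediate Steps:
t(u, B) = u*(-4 + B)
v = 21 (v = 5 + (0 - 4)**2 = 5 + (-4)**2 = 5 + 16 = 21)
t(f, 6)*(-149 + v) = (12*(-4 + 6))*(-149 + 21) = (12*2)*(-128) = 24*(-128) = -3072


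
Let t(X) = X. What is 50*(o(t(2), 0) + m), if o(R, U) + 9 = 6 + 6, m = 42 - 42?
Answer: 150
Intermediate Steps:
m = 0
o(R, U) = 3 (o(R, U) = -9 + (6 + 6) = -9 + 12 = 3)
50*(o(t(2), 0) + m) = 50*(3 + 0) = 50*3 = 150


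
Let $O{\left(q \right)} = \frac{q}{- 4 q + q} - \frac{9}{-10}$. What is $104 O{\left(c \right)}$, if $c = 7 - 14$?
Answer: $\frac{884}{15} \approx 58.933$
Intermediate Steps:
$c = -7$
$O{\left(q \right)} = \frac{17}{30}$ ($O{\left(q \right)} = \frac{q}{\left(-3\right) q} - - \frac{9}{10} = q \left(- \frac{1}{3 q}\right) + \frac{9}{10} = - \frac{1}{3} + \frac{9}{10} = \frac{17}{30}$)
$104 O{\left(c \right)} = 104 \cdot \frac{17}{30} = \frac{884}{15}$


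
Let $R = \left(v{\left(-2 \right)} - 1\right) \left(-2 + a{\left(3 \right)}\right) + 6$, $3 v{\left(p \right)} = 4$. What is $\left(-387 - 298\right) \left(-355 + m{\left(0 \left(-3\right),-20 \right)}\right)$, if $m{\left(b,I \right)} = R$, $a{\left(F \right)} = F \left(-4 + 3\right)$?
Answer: $\frac{720620}{3} \approx 2.4021 \cdot 10^{5}$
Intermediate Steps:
$a{\left(F \right)} = - F$ ($a{\left(F \right)} = F \left(-1\right) = - F$)
$v{\left(p \right)} = \frac{4}{3}$ ($v{\left(p \right)} = \frac{1}{3} \cdot 4 = \frac{4}{3}$)
$R = \frac{13}{3}$ ($R = \left(\frac{4}{3} - 1\right) \left(-2 - 3\right) + 6 = \frac{-2 - 3}{3} + 6 = \frac{1}{3} \left(-5\right) + 6 = - \frac{5}{3} + 6 = \frac{13}{3} \approx 4.3333$)
$m{\left(b,I \right)} = \frac{13}{3}$
$\left(-387 - 298\right) \left(-355 + m{\left(0 \left(-3\right),-20 \right)}\right) = \left(-387 - 298\right) \left(-355 + \frac{13}{3}\right) = \left(-685\right) \left(- \frac{1052}{3}\right) = \frac{720620}{3}$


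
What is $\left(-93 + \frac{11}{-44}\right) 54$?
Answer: $- \frac{10071}{2} \approx -5035.5$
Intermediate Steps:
$\left(-93 + \frac{11}{-44}\right) 54 = \left(-93 + 11 \left(- \frac{1}{44}\right)\right) 54 = \left(-93 - \frac{1}{4}\right) 54 = \left(- \frac{373}{4}\right) 54 = - \frac{10071}{2}$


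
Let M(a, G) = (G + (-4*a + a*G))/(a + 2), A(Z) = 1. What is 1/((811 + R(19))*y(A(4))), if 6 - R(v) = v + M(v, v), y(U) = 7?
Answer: 3/16454 ≈ 0.00018233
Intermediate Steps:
M(a, G) = (G - 4*a + G*a)/(2 + a) (M(a, G) = (G + (-4*a + G*a))/(2 + a) = (G - 4*a + G*a)/(2 + a))
R(v) = 6 - v - (v**2 - 3*v)/(2 + v) (R(v) = 6 - (v + (v - 4*v + v*v)/(2 + v)) = 6 - (v + (v - 4*v + v**2)/(2 + v)) = 6 - (v + (v**2 - 3*v)/(2 + v)) = 6 + (-v - (v**2 - 3*v)/(2 + v)) = 6 - v - (v**2 - 3*v)/(2 + v))
1/((811 + R(19))*y(A(4))) = 1/((811 + (12 - 2*19**2 + 7*19)/(2 + 19))*7) = (1/7)/(811 + (12 - 2*361 + 133)/21) = (1/7)/(811 + (12 - 722 + 133)/21) = (1/7)/(811 + (1/21)*(-577)) = (1/7)/(811 - 577/21) = (1/7)/(16454/21) = (21/16454)*(1/7) = 3/16454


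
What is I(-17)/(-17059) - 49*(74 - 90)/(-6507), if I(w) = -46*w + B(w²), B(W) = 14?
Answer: -18553828/111002913 ≈ -0.16715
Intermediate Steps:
I(w) = 14 - 46*w (I(w) = -46*w + 14 = 14 - 46*w)
I(-17)/(-17059) - 49*(74 - 90)/(-6507) = (14 - 46*(-17))/(-17059) - 49*(74 - 90)/(-6507) = (14 + 782)*(-1/17059) - 49*(-16)*(-1/6507) = 796*(-1/17059) + 784*(-1/6507) = -796/17059 - 784/6507 = -18553828/111002913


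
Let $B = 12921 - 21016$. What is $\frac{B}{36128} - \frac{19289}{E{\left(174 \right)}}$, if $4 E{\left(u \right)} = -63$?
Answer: $\frac{2786981983}{2276064} \approx 1224.5$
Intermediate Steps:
$E{\left(u \right)} = - \frac{63}{4}$ ($E{\left(u \right)} = \frac{1}{4} \left(-63\right) = - \frac{63}{4}$)
$B = -8095$
$\frac{B}{36128} - \frac{19289}{E{\left(174 \right)}} = - \frac{8095}{36128} - \frac{19289}{- \frac{63}{4}} = \left(-8095\right) \frac{1}{36128} - - \frac{77156}{63} = - \frac{8095}{36128} + \frac{77156}{63} = \frac{2786981983}{2276064}$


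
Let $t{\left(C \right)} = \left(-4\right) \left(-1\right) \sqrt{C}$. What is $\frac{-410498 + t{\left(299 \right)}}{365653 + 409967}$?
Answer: $- \frac{205249}{387810} + \frac{\sqrt{299}}{193905} \approx -0.52916$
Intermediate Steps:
$t{\left(C \right)} = 4 \sqrt{C}$
$\frac{-410498 + t{\left(299 \right)}}{365653 + 409967} = \frac{-410498 + 4 \sqrt{299}}{365653 + 409967} = \frac{-410498 + 4 \sqrt{299}}{775620} = \left(-410498 + 4 \sqrt{299}\right) \frac{1}{775620} = - \frac{205249}{387810} + \frac{\sqrt{299}}{193905}$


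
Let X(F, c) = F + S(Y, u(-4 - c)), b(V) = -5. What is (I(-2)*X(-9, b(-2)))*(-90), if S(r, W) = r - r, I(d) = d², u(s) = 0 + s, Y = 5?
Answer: 3240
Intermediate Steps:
u(s) = s
S(r, W) = 0
X(F, c) = F (X(F, c) = F + 0 = F)
(I(-2)*X(-9, b(-2)))*(-90) = ((-2)²*(-9))*(-90) = (4*(-9))*(-90) = -36*(-90) = 3240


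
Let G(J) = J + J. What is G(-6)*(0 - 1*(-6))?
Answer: -72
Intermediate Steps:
G(J) = 2*J
G(-6)*(0 - 1*(-6)) = (2*(-6))*(0 - 1*(-6)) = -12*(0 + 6) = -12*6 = -72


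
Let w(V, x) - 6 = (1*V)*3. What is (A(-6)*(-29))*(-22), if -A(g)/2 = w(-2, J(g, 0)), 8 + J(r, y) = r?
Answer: 0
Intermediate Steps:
J(r, y) = -8 + r
w(V, x) = 6 + 3*V (w(V, x) = 6 + (1*V)*3 = 6 + V*3 = 6 + 3*V)
A(g) = 0 (A(g) = -2*(6 + 3*(-2)) = -2*(6 - 6) = -2*0 = 0)
(A(-6)*(-29))*(-22) = (0*(-29))*(-22) = 0*(-22) = 0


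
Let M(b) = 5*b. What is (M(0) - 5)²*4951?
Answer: 123775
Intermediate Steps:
(M(0) - 5)²*4951 = (5*0 - 5)²*4951 = (0 - 5)²*4951 = (-5)²*4951 = 25*4951 = 123775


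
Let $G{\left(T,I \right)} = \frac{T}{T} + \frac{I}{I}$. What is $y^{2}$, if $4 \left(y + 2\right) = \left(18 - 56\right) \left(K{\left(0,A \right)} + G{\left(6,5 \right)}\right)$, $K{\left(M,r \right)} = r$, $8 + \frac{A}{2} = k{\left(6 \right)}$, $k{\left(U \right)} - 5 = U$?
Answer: $6084$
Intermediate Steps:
$k{\left(U \right)} = 5 + U$
$A = 6$ ($A = -16 + 2 \left(5 + 6\right) = -16 + 2 \cdot 11 = -16 + 22 = 6$)
$G{\left(T,I \right)} = 2$ ($G{\left(T,I \right)} = 1 + 1 = 2$)
$y = -78$ ($y = -2 + \frac{\left(18 - 56\right) \left(6 + 2\right)}{4} = -2 + \frac{\left(-38\right) 8}{4} = -2 + \frac{1}{4} \left(-304\right) = -2 - 76 = -78$)
$y^{2} = \left(-78\right)^{2} = 6084$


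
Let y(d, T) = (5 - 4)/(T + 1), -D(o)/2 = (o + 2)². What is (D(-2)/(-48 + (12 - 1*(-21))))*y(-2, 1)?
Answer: 0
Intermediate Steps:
D(o) = -2*(2 + o)² (D(o) = -2*(o + 2)² = -2*(2 + o)²)
y(d, T) = 1/(1 + T)
(D(-2)/(-48 + (12 - 1*(-21))))*y(-2, 1) = ((-2*(2 - 2)²)/(-48 + (12 - 1*(-21))))/(1 + 1) = ((-2*0²)/(-48 + (12 + 21)))/2 = ((-2*0)/(-48 + 33))*(½) = (0/(-15))*(½) = -1/15*0*(½) = 0*(½) = 0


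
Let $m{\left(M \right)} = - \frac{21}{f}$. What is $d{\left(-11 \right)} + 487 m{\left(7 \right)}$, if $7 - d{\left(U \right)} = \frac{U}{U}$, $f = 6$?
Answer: $- \frac{3397}{2} \approx -1698.5$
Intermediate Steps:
$m{\left(M \right)} = - \frac{7}{2}$ ($m{\left(M \right)} = - \frac{21}{6} = \left(-21\right) \frac{1}{6} = - \frac{7}{2}$)
$d{\left(U \right)} = 6$ ($d{\left(U \right)} = 7 - \frac{U}{U} = 7 - 1 = 6$)
$d{\left(-11 \right)} + 487 m{\left(7 \right)} = 6 + 487 \left(- \frac{7}{2}\right) = 6 - \frac{3409}{2} = - \frac{3397}{2}$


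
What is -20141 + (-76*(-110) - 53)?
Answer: -11834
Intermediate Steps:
-20141 + (-76*(-110) - 53) = -20141 + (8360 - 53) = -20141 + 8307 = -11834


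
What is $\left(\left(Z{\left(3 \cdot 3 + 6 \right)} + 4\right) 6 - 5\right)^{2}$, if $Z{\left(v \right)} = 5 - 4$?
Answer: $625$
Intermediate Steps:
$Z{\left(v \right)} = 1$
$\left(\left(Z{\left(3 \cdot 3 + 6 \right)} + 4\right) 6 - 5\right)^{2} = \left(\left(1 + 4\right) 6 - 5\right)^{2} = \left(5 \cdot 6 - 5\right)^{2} = \left(30 - 5\right)^{2} = 25^{2} = 625$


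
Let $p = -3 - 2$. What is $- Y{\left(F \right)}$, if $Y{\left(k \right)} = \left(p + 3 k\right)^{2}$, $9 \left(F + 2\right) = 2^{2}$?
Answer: $- \frac{841}{9} \approx -93.444$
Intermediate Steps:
$p = -5$ ($p = -3 - 2 = -5$)
$F = - \frac{14}{9}$ ($F = -2 + \frac{2^{2}}{9} = -2 + \frac{1}{9} \cdot 4 = -2 + \frac{4}{9} = - \frac{14}{9} \approx -1.5556$)
$Y{\left(k \right)} = \left(-5 + 3 k\right)^{2}$
$- Y{\left(F \right)} = - \left(-5 + 3 \left(- \frac{14}{9}\right)\right)^{2} = - \left(-5 - \frac{14}{3}\right)^{2} = - \left(- \frac{29}{3}\right)^{2} = \left(-1\right) \frac{841}{9} = - \frac{841}{9}$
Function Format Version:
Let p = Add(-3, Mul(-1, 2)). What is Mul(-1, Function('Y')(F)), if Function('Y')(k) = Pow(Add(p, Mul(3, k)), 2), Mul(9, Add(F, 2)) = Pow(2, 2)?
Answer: Rational(-841, 9) ≈ -93.444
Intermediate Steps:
p = -5 (p = Add(-3, -2) = -5)
F = Rational(-14, 9) (F = Add(-2, Mul(Rational(1, 9), Pow(2, 2))) = Add(-2, Mul(Rational(1, 9), 4)) = Add(-2, Rational(4, 9)) = Rational(-14, 9) ≈ -1.5556)
Function('Y')(k) = Pow(Add(-5, Mul(3, k)), 2)
Mul(-1, Function('Y')(F)) = Mul(-1, Pow(Add(-5, Mul(3, Rational(-14, 9))), 2)) = Mul(-1, Pow(Add(-5, Rational(-14, 3)), 2)) = Mul(-1, Pow(Rational(-29, 3), 2)) = Mul(-1, Rational(841, 9)) = Rational(-841, 9)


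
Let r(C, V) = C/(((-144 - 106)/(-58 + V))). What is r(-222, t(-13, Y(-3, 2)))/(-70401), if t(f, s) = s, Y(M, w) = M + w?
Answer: 2183/2933375 ≈ 0.00074419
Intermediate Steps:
r(C, V) = C*(29/125 - V/250) (r(C, V) = C/((-250/(-58 + V))) = C*(29/125 - V/250))
r(-222, t(-13, Y(-3, 2)))/(-70401) = ((1/250)*(-222)*(58 - (-3 + 2)))/(-70401) = ((1/250)*(-222)*(58 - 1*(-1)))*(-1/70401) = ((1/250)*(-222)*(58 + 1))*(-1/70401) = ((1/250)*(-222)*59)*(-1/70401) = -6549/125*(-1/70401) = 2183/2933375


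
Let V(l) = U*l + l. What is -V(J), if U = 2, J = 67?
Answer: -201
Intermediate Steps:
V(l) = 3*l (V(l) = 2*l + l = 3*l)
-V(J) = -3*67 = -1*201 = -201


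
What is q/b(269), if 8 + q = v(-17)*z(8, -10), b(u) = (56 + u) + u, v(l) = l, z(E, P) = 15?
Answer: -263/594 ≈ -0.44276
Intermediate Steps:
b(u) = 56 + 2*u
q = -263 (q = -8 - 17*15 = -8 - 255 = -263)
q/b(269) = -263/(56 + 2*269) = -263/(56 + 538) = -263/594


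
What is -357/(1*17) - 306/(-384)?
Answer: -1293/64 ≈ -20.203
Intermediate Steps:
-357/(1*17) - 306/(-384) = -357/17 - 306*(-1/384) = -357*1/17 + 51/64 = -21 + 51/64 = -1293/64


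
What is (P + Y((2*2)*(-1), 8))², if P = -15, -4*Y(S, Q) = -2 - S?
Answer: 961/4 ≈ 240.25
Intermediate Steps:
Y(S, Q) = ½ + S/4 (Y(S, Q) = -(-2 - S)/4 = ½ + S/4)
(P + Y((2*2)*(-1), 8))² = (-15 + (½ + ((2*2)*(-1))/4))² = (-15 + (½ + (4*(-1))/4))² = (-15 + (½ + (¼)*(-4)))² = (-15 + (½ - 1))² = (-15 - ½)² = (-31/2)² = 961/4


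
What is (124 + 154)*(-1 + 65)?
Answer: 17792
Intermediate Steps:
(124 + 154)*(-1 + 65) = 278*64 = 17792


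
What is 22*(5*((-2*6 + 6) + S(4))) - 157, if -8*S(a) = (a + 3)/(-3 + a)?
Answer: -3653/4 ≈ -913.25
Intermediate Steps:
S(a) = -(3 + a)/(8*(-3 + a)) (S(a) = -(a + 3)/(8*(-3 + a)) = -(3 + a)/(8*(-3 + a)))
22*(5*((-2*6 + 6) + S(4))) - 157 = 22*(5*((-2*6 + 6) + (-3 - 1*4)/(8*(-3 + 4)))) - 157 = 22*(5*((-12 + 6) + (⅛)*(-3 - 4)/1)) - 157 = 22*(5*(-6 + (⅛)*1*(-7))) - 157 = 22*(5*(-6 - 7/8)) - 157 = 22*(5*(-55/8)) - 157 = 22*(-275/8) - 157 = -3025/4 - 157 = -3653/4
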